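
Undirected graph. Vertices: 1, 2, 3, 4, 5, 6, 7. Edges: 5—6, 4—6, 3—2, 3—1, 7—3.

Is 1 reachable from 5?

Explore from 5.
Distance 1: reach 6.
Distance 2: reach 4.
The search is exhausted without reaching 1; it lies in a different component.

No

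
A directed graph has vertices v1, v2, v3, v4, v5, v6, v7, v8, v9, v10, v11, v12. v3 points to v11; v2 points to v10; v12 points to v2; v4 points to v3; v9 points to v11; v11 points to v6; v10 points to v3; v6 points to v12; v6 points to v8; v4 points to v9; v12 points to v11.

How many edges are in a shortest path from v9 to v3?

Distance 0: v9.
Distance 1: v11.
Distance 2: v6.
Distance 3: v8, v12.
Distance 4: v2.
Distance 5: v10.
Distance 6: v3 — contains v3.

6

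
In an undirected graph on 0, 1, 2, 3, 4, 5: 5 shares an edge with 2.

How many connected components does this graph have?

From 0: component {0}.
From 1: component {1}.
From 2: component {2, 5}.
From 3: component {3}.
From 4: component {4}.
That's 5 components.

5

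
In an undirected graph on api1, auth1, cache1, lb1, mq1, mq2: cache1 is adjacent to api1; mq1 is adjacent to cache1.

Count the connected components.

From api1: component {api1, cache1, mq1}.
From auth1: component {auth1}.
From lb1: component {lb1}.
From mq2: component {mq2}.
That's 4 components.

4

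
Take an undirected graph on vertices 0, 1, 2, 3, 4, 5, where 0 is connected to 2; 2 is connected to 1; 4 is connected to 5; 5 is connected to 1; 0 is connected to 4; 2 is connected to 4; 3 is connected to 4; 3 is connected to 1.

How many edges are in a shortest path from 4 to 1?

Distance 0: 4.
Distance 1: 0, 2, 3, 5.
Distance 2: 1 — contains 1.

2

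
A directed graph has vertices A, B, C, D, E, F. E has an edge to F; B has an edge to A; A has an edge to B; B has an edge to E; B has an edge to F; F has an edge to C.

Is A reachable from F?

No

Explore from F.
Distance 1: reach C.
The search from F is exhausted; no directed path reaches A.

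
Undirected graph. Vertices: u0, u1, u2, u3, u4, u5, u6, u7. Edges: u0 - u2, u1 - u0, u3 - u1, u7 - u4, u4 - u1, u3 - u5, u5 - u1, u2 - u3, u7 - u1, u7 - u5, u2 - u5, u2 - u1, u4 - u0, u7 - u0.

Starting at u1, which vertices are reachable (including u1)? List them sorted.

u0, u1, u2, u3, u4, u5, u7

Start at u1.
Its neighbours: u0, u2, u3, u4, u5, u7.
Nothing further is reachable.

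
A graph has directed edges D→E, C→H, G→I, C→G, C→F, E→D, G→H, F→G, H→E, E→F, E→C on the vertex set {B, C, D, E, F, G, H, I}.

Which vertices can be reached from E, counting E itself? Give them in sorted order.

C, D, E, F, G, H, I

Start at E.
Its neighbours: C, D, F.
Then their neighbours: G, H.
Then next layer: I.
Nothing further is reachable.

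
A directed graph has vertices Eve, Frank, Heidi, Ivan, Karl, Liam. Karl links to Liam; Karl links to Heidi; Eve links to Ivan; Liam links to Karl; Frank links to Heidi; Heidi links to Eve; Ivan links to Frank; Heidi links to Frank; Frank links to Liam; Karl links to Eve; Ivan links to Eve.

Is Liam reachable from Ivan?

Yes

Explore from Ivan.
Distance 1: reach Eve, Frank.
Distance 2: reach Heidi, Liam.
Found Liam.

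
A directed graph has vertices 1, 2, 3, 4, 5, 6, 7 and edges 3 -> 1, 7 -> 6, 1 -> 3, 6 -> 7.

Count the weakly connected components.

From 1: component {1, 3}.
From 2: component {2}.
From 4: component {4}.
From 5: component {5}.
From 6: component {6, 7}.
That's 5 components.

5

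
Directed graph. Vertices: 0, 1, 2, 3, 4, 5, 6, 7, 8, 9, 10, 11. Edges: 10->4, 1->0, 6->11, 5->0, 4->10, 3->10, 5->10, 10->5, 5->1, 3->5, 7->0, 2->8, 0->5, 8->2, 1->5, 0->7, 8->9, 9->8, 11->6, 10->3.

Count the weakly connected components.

From 0: component {0, 1, 3, 4, 5, 7, 10}.
From 2: component {2, 8, 9}.
From 6: component {6, 11}.
That's 3 components.

3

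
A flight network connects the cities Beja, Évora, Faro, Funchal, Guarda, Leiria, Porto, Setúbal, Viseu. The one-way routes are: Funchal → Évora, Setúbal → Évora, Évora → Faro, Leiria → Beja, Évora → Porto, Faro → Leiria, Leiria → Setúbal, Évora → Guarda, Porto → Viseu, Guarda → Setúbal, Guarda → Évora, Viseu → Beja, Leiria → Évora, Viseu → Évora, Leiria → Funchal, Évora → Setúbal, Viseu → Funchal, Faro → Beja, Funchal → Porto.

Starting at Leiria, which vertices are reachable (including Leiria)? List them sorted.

Start at Leiria.
Its neighbours: Beja, Évora, Funchal, Setúbal.
Then their neighbours: Faro, Guarda, Porto.
Then next layer: Viseu.
Every vertex is now reached.

Beja, Évora, Faro, Funchal, Guarda, Leiria, Porto, Setúbal, Viseu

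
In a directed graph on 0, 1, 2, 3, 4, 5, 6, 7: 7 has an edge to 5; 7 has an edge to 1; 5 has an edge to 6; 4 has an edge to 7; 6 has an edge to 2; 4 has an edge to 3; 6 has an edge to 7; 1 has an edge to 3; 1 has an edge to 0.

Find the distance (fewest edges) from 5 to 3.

4

Distance 0: 5.
Distance 1: 6.
Distance 2: 2, 7.
Distance 3: 1.
Distance 4: 0, 3 — contains 3.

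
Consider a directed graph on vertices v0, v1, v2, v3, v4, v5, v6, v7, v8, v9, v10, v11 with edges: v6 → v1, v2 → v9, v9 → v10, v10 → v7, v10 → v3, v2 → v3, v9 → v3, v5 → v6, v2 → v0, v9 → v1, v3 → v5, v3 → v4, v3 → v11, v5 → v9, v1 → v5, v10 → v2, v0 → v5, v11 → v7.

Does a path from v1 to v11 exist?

Explore from v1.
Distance 1: reach v5.
Distance 2: reach v6, v9.
Distance 3: reach v3, v10.
Distance 4: reach v2, v4, v7, v11.
Found v11.

Yes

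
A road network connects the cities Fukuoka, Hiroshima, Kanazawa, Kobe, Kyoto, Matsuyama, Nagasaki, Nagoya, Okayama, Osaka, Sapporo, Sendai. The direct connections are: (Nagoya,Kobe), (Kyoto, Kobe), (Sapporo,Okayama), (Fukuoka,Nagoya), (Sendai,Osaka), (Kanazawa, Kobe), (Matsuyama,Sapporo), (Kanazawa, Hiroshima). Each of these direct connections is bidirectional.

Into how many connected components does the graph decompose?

From Fukuoka: component {Fukuoka, Hiroshima, Kanazawa, Kobe, Kyoto, Nagoya}.
From Matsuyama: component {Matsuyama, Okayama, Sapporo}.
From Nagasaki: component {Nagasaki}.
From Osaka: component {Osaka, Sendai}.
That's 4 components.

4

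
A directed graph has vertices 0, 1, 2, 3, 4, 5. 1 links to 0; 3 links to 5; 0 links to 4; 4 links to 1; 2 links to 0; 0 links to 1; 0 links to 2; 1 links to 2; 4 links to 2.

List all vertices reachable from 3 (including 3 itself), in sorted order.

Start at 3.
Its neighbours: 5.
Nothing further is reachable.

3, 5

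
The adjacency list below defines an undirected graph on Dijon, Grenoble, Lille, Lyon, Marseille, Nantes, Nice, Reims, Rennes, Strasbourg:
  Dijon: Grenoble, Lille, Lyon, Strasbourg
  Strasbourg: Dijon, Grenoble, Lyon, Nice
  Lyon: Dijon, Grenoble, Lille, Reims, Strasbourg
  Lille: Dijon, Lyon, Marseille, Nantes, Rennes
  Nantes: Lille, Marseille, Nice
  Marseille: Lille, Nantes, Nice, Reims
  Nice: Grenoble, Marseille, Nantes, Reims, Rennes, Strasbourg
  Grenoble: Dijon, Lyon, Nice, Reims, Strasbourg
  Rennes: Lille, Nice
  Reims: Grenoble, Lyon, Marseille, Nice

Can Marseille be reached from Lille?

Explore from Lille.
Distance 1: reach Dijon, Lyon, Marseille, Nantes, Rennes.
Found Marseille.

Yes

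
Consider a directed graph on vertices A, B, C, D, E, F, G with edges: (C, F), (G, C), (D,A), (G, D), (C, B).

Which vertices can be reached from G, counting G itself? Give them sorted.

A, B, C, D, F, G

Start at G.
Its neighbours: C, D.
Then their neighbours: A, B, F.
Nothing further is reachable.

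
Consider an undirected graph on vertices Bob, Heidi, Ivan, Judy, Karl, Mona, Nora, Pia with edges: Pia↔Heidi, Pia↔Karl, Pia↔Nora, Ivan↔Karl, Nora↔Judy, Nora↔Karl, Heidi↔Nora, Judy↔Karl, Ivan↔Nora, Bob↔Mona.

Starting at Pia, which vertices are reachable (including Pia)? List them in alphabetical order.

Heidi, Ivan, Judy, Karl, Nora, Pia

Start at Pia.
Its neighbours: Heidi, Karl, Nora.
Then their neighbours: Ivan, Judy.
Nothing further is reachable.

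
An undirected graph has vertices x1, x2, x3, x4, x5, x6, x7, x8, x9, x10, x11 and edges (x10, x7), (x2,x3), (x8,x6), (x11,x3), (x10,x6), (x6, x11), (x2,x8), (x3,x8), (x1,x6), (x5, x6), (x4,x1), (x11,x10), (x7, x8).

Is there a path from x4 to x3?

Explore from x4.
Distance 1: reach x1.
Distance 2: reach x6.
Distance 3: reach x5, x8, x10, x11.
Distance 4: reach x2, x3, x7.
Found x3.

Yes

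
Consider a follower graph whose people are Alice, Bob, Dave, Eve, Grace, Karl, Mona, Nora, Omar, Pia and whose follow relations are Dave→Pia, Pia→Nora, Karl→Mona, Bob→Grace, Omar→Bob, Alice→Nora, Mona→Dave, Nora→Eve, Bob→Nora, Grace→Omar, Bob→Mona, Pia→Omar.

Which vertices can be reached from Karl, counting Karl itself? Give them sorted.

Bob, Dave, Eve, Grace, Karl, Mona, Nora, Omar, Pia

Start at Karl.
Its neighbours: Mona.
Then their neighbours: Dave.
Then next layer: Pia.
Then next layer: Nora, Omar.
Then next layer: Bob, Eve.
Then next layer: Grace.
Nothing further is reachable.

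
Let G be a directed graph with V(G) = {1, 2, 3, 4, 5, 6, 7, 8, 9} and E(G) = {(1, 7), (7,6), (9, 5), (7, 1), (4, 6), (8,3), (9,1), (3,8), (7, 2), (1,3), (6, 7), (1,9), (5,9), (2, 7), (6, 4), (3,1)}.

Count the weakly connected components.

From 1: component {1, 2, 3, 4, 5, 6, 7, 8, 9}.
That's 1 component.

1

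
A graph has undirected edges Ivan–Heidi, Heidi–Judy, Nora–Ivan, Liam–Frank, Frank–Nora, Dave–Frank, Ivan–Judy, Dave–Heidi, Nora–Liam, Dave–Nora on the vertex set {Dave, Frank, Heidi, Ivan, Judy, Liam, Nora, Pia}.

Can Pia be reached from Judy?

No

Explore from Judy.
Distance 1: reach Heidi, Ivan.
Distance 2: reach Dave, Nora.
Distance 3: reach Frank, Liam.
The search is exhausted without reaching Pia; it lies in a different component.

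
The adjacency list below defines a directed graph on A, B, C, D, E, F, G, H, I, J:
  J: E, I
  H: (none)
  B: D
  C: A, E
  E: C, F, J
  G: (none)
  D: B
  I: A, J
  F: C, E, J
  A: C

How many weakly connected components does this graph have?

From A: component {A, C, E, F, I, J}.
From B: component {B, D}.
From G: component {G}.
From H: component {H}.
That's 4 components.

4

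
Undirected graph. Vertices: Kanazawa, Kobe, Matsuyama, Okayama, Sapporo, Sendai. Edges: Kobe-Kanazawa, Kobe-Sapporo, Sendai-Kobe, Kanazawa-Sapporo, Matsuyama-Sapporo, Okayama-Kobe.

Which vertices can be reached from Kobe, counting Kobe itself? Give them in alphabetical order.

Start at Kobe.
Its neighbours: Kanazawa, Okayama, Sapporo, Sendai.
Then their neighbours: Matsuyama.
Every vertex is now reached.

Kanazawa, Kobe, Matsuyama, Okayama, Sapporo, Sendai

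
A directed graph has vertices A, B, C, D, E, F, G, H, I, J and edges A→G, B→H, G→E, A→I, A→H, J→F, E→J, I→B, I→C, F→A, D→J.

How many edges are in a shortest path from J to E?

Distance 0: J.
Distance 1: F.
Distance 2: A.
Distance 3: G, H, I.
Distance 4: B, C, E — contains E.

4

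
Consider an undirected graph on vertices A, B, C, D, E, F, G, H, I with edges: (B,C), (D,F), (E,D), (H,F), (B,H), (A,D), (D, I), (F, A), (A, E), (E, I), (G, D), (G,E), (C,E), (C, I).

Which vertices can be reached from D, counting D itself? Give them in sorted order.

Start at D.
Its neighbours: A, E, F, G, I.
Then their neighbours: C, H.
Then next layer: B.
Every vertex is now reached.

A, B, C, D, E, F, G, H, I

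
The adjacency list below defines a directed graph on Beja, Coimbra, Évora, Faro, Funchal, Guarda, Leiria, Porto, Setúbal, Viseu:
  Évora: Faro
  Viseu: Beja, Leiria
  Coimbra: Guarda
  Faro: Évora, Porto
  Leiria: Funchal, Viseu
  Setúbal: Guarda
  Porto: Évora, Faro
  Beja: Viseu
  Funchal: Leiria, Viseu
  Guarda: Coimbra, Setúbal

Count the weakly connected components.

3

From Beja: component {Beja, Funchal, Leiria, Viseu}.
From Coimbra: component {Coimbra, Guarda, Setúbal}.
From Évora: component {Évora, Faro, Porto}.
That's 3 components.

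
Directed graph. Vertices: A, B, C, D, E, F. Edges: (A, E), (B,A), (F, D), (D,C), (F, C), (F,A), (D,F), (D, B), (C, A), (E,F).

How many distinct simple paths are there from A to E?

A→E

1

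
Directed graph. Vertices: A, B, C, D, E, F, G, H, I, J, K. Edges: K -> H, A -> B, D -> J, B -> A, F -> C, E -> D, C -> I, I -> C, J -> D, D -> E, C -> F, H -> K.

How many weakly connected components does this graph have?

From A: component {A, B}.
From C: component {C, F, I}.
From D: component {D, E, J}.
From G: component {G}.
From H: component {H, K}.
That's 5 components.

5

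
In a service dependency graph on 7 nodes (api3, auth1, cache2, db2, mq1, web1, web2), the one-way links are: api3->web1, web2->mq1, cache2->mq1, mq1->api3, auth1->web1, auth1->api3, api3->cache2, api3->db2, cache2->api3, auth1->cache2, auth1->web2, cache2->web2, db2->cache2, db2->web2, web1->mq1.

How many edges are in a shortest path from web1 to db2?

3

Distance 0: web1.
Distance 1: mq1.
Distance 2: api3.
Distance 3: cache2, db2 — contains db2.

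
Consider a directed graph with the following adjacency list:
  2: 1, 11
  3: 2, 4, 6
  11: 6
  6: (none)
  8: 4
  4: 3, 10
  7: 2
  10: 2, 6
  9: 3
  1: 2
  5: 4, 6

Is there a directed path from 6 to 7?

No

6 has no outgoing edges, so nothing is reachable from it.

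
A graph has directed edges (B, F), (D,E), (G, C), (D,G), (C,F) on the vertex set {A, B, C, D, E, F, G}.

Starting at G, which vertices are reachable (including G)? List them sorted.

Start at G.
Its neighbours: C.
Then their neighbours: F.
Nothing further is reachable.

C, F, G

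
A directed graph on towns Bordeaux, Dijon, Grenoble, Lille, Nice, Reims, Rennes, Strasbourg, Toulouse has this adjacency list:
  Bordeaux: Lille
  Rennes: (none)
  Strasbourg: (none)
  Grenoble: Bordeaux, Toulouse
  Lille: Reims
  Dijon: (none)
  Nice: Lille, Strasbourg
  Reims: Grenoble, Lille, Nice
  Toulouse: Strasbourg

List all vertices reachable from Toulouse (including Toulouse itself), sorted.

Strasbourg, Toulouse

Start at Toulouse.
Its neighbours: Strasbourg.
Nothing further is reachable.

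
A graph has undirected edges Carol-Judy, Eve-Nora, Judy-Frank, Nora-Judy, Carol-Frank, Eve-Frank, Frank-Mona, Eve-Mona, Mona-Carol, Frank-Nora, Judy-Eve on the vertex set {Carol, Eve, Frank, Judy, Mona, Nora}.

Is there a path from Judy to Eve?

Explore from Judy.
Distance 1: reach Carol, Eve, Frank, Nora.
Found Eve.

Yes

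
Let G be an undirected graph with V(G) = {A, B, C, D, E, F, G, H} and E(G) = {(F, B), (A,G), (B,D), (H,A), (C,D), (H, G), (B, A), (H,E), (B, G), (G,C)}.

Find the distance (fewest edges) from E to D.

4

Distance 0: E.
Distance 1: H.
Distance 2: A, G.
Distance 3: B, C.
Distance 4: D, F — contains D.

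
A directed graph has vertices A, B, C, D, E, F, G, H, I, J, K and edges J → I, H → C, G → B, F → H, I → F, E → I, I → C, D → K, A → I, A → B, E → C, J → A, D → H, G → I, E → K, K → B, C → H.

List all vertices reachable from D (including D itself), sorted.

B, C, D, H, K

Start at D.
Its neighbours: H, K.
Then their neighbours: B, C.
Nothing further is reachable.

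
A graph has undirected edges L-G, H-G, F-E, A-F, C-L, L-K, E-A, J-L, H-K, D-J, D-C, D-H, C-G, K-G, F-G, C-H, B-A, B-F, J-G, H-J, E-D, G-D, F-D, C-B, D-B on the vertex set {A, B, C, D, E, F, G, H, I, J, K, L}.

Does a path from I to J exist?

No

I has no edges, so nothing is reachable from it.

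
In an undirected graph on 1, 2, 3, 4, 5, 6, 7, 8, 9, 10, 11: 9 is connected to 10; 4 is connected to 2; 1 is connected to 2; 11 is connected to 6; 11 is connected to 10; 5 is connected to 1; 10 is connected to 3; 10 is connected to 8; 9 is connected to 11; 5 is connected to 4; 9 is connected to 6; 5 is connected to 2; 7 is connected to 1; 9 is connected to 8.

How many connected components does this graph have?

From 1: component {1, 2, 4, 5, 7}.
From 3: component {3, 6, 8, 9, 10, 11}.
That's 2 components.

2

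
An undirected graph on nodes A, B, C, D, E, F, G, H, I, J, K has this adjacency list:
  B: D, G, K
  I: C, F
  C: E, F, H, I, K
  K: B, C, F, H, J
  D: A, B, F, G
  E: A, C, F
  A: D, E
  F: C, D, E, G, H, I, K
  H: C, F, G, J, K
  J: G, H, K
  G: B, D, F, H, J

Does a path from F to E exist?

Explore from F.
Distance 1: reach C, D, E, G, H, I, K.
Found E.

Yes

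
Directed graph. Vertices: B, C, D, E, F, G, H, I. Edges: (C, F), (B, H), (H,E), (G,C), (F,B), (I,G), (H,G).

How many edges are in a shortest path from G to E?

Distance 0: G.
Distance 1: C.
Distance 2: F.
Distance 3: B.
Distance 4: H.
Distance 5: E — contains E.

5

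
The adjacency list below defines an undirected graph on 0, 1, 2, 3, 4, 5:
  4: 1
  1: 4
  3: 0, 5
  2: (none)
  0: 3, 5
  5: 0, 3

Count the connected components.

3

From 0: component {0, 3, 5}.
From 1: component {1, 4}.
From 2: component {2}.
That's 3 components.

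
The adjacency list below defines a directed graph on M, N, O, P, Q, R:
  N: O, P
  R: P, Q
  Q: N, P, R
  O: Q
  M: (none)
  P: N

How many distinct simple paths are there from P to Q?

P→N→O→Q

1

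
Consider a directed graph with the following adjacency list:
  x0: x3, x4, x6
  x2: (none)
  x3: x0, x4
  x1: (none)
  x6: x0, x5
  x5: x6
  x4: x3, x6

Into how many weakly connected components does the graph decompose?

From x0: component {x0, x3, x4, x5, x6}.
From x1: component {x1}.
From x2: component {x2}.
That's 3 components.

3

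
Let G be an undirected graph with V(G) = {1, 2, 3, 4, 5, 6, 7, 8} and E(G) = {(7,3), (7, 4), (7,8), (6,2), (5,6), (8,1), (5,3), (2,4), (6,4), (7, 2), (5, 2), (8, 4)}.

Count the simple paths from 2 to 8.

2–4–6–5–3–7–8
2–4–7–8
2–4–8
2–5–3–7–4–8
2–5–3–7–8
2–5–6–4–7–8
2–5–6–4–8
2–6–4–7–8
2–6–4–8
2–6–5–3–7–4–8
2–6–5–3–7–8
2–7–3–5–6–4–8
2–7–4–8
2–7–8

14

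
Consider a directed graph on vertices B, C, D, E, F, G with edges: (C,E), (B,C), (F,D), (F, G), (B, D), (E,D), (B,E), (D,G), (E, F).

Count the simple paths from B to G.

7

B→C→E→D→G
B→C→E→F→D→G
B→C→E→F→G
B→D→G
B→E→D→G
B→E→F→D→G
B→E→F→G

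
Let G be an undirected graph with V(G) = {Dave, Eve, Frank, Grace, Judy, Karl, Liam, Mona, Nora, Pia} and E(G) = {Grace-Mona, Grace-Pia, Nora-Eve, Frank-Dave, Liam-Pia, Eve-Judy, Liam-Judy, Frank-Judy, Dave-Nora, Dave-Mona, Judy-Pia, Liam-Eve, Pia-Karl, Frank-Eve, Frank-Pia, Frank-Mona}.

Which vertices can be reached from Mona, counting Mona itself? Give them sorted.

Dave, Eve, Frank, Grace, Judy, Karl, Liam, Mona, Nora, Pia

Start at Mona.
Its neighbours: Dave, Frank, Grace.
Then their neighbours: Eve, Judy, Nora, Pia.
Then next layer: Karl, Liam.
Every vertex is now reached.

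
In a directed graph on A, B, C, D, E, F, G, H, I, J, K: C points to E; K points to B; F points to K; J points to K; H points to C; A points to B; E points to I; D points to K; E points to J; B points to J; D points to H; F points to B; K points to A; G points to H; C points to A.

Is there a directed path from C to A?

Explore from C.
Distance 1: reach A, E.
Found A.

Yes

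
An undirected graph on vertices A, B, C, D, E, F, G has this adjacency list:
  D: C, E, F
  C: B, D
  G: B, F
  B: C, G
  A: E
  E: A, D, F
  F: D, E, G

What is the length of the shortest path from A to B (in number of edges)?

Distance 0: A.
Distance 1: E.
Distance 2: D, F.
Distance 3: C, G.
Distance 4: B — contains B.

4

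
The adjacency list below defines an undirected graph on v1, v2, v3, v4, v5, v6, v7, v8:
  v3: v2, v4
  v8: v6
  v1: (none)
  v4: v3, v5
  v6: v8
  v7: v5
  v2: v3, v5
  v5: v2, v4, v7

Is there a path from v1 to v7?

v1 has no edges, so nothing is reachable from it.

No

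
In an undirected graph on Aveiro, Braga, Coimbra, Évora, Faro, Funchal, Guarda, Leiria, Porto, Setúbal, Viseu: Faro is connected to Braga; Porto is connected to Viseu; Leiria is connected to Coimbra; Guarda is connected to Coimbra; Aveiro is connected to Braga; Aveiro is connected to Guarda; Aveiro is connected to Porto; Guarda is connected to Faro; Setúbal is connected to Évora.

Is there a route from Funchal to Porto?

No

Funchal has no edges, so nothing is reachable from it.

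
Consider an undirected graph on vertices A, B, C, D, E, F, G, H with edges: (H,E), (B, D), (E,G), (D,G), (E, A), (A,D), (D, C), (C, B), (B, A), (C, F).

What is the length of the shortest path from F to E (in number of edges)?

Distance 0: F.
Distance 1: C.
Distance 2: B, D.
Distance 3: A, G.
Distance 4: E — contains E.

4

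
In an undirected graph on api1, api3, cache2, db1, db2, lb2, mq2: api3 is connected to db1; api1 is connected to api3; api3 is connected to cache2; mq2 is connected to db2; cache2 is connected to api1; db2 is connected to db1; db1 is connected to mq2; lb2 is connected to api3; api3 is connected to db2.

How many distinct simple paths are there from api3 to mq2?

4

api3–db1–db2–mq2
api3–db1–mq2
api3–db2–db1–mq2
api3–db2–mq2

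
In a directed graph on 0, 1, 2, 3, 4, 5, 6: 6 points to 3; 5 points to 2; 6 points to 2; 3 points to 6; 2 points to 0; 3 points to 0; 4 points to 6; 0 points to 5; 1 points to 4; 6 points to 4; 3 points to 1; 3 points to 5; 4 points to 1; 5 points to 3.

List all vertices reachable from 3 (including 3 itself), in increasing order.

0, 1, 2, 3, 4, 5, 6

Start at 3.
Its neighbours: 0, 1, 5, 6.
Then their neighbours: 2, 4.
Every vertex is now reached.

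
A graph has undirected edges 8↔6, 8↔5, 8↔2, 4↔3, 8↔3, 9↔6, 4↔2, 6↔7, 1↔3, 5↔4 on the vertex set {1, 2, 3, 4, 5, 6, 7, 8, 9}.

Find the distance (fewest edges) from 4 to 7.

Distance 0: 4.
Distance 1: 2, 3, 5.
Distance 2: 1, 8.
Distance 3: 6.
Distance 4: 7, 9 — contains 7.

4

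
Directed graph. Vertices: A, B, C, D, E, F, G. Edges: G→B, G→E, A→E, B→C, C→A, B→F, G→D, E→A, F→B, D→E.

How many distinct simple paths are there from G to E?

3

G→B→C→A→E
G→D→E
G→E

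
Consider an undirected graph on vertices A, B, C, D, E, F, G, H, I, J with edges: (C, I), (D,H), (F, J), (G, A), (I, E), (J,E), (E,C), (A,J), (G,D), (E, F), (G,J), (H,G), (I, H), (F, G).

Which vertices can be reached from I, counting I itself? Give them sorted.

A, C, D, E, F, G, H, I, J

Start at I.
Its neighbours: C, E, H.
Then their neighbours: D, F, G, J.
Then next layer: A.
Nothing further is reachable.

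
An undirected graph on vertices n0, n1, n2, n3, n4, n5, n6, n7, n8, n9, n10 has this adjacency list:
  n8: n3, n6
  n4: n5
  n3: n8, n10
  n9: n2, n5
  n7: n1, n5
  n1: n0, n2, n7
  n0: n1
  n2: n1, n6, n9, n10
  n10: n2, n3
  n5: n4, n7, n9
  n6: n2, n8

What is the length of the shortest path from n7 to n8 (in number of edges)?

4

Distance 0: n7.
Distance 1: n1, n5.
Distance 2: n0, n2, n4, n9.
Distance 3: n6, n10.
Distance 4: n3, n8 — contains n8.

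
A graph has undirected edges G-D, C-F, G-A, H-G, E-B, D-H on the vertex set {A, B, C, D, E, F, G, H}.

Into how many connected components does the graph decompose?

From A: component {A, D, G, H}.
From B: component {B, E}.
From C: component {C, F}.
That's 3 components.

3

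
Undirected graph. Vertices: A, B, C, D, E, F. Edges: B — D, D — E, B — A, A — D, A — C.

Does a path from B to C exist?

Explore from B.
Distance 1: reach A, D.
Distance 2: reach C, E.
Found C.

Yes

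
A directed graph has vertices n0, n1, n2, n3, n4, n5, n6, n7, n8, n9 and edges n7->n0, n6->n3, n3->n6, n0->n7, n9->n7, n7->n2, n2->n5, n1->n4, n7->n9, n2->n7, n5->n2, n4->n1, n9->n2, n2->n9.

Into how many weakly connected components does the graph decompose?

From n0: component {n0, n2, n5, n7, n9}.
From n1: component {n1, n4}.
From n3: component {n3, n6}.
From n8: component {n8}.
That's 4 components.

4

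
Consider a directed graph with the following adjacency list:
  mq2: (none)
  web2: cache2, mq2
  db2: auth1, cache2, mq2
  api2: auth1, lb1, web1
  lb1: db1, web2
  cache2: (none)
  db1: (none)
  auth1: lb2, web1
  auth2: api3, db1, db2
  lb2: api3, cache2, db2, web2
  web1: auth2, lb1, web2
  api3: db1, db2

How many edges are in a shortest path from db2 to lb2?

2

Distance 0: db2.
Distance 1: auth1, cache2, mq2.
Distance 2: lb2, web1 — contains lb2.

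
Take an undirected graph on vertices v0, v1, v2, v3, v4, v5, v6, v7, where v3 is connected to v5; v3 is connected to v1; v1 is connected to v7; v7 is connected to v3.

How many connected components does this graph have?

From v0: component {v0}.
From v1: component {v1, v3, v5, v7}.
From v2: component {v2}.
From v4: component {v4}.
From v6: component {v6}.
That's 5 components.

5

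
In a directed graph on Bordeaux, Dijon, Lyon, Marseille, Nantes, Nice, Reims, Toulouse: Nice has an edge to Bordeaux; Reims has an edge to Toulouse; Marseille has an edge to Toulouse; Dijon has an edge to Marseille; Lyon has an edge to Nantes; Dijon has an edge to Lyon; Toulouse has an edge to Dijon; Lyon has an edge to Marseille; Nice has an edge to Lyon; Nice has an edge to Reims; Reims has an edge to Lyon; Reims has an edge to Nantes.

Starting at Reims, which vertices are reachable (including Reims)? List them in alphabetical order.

Start at Reims.
Its neighbours: Lyon, Nantes, Toulouse.
Then their neighbours: Dijon, Marseille.
Nothing further is reachable.

Dijon, Lyon, Marseille, Nantes, Reims, Toulouse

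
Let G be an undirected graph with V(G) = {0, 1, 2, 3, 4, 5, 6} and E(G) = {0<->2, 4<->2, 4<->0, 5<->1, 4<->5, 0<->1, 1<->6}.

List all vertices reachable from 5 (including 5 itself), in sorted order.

0, 1, 2, 4, 5, 6

Start at 5.
Its neighbours: 1, 4.
Then their neighbours: 0, 2, 6.
Nothing further is reachable.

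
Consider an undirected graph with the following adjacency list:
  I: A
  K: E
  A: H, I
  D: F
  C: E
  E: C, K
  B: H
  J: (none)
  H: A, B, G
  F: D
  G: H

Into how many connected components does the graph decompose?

From A: component {A, B, G, H, I}.
From C: component {C, E, K}.
From D: component {D, F}.
From J: component {J}.
That's 4 components.

4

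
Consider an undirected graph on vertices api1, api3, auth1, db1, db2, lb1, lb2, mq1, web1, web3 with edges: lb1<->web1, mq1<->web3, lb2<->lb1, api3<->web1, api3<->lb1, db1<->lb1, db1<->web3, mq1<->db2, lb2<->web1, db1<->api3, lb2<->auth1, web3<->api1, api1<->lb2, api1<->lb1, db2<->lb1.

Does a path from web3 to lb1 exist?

Explore from web3.
Distance 1: reach api1, db1, mq1.
Distance 2: reach api3, db2, lb1, lb2.
Found lb1.

Yes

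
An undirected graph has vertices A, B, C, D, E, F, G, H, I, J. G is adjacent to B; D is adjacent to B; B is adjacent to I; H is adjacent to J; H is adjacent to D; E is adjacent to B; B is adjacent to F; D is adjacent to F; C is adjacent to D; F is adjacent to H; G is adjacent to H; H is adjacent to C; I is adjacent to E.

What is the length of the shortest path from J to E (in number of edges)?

4

Distance 0: J.
Distance 1: H.
Distance 2: C, D, F, G.
Distance 3: B.
Distance 4: E, I — contains E.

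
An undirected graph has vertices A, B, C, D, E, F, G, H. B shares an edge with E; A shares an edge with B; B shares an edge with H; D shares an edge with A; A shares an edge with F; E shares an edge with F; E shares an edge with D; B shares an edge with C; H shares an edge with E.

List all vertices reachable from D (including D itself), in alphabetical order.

Start at D.
Its neighbours: A, E.
Then their neighbours: B, F, H.
Then next layer: C.
Nothing further is reachable.

A, B, C, D, E, F, H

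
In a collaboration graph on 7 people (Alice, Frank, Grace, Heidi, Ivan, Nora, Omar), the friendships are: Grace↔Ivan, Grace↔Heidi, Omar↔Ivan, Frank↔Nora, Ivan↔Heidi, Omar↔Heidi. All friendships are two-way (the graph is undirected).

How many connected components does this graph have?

3

From Alice: component {Alice}.
From Frank: component {Frank, Nora}.
From Grace: component {Grace, Heidi, Ivan, Omar}.
That's 3 components.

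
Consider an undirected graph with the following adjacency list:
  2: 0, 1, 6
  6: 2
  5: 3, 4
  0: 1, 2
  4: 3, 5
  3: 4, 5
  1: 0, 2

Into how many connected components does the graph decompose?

2

From 0: component {0, 1, 2, 6}.
From 3: component {3, 4, 5}.
That's 2 components.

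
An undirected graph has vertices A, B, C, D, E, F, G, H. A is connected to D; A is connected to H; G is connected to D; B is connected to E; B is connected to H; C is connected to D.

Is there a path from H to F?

Explore from H.
Distance 1: reach A, B.
Distance 2: reach D, E.
Distance 3: reach C, G.
The search is exhausted without reaching F; it lies in a different component.

No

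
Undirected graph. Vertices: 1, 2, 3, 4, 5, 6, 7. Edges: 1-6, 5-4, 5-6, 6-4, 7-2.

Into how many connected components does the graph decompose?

From 1: component {1, 4, 5, 6}.
From 2: component {2, 7}.
From 3: component {3}.
That's 3 components.

3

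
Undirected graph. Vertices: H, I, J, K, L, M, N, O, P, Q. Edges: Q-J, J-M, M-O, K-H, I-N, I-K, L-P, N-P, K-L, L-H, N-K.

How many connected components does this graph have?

2

From H: component {H, I, K, L, N, P}.
From J: component {J, M, O, Q}.
That's 2 components.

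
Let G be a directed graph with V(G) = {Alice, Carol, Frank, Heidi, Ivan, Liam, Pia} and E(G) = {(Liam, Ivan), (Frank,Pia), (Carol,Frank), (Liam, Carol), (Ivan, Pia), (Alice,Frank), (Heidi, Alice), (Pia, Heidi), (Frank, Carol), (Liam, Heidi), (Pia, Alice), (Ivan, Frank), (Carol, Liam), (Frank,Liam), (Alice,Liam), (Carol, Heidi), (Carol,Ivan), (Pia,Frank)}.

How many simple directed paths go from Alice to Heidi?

Alice→Frank→Carol→Heidi
Alice→Frank→Carol→Ivan→Pia→Heidi
Alice→Frank→Carol→Liam→Heidi
Alice→Frank→Carol→Liam→Ivan→Pia→Heidi
Alice→Frank→Liam→Carol→Heidi
Alice→Frank→Liam→Carol→Ivan→Pia→Heidi
Alice→Frank→Liam→Heidi
Alice→Frank→Liam→Ivan→Pia→Heidi
... and 10 more.

18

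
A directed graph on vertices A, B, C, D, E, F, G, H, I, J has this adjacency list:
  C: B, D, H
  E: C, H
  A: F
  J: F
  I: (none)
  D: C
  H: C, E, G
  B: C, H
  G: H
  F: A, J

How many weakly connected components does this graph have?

From A: component {A, F, J}.
From B: component {B, C, D, E, G, H}.
From I: component {I}.
That's 3 components.

3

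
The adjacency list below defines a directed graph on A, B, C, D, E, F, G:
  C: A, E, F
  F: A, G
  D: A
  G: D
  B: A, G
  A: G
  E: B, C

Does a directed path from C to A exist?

Yes

Explore from C.
Distance 1: reach A, E, F.
Found A.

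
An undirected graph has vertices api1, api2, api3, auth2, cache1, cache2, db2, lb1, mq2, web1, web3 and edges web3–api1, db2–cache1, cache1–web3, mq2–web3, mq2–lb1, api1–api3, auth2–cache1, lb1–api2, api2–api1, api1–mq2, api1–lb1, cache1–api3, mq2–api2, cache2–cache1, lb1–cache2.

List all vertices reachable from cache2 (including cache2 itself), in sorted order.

Start at cache2.
Its neighbours: cache1, lb1.
Then their neighbours: api1, api2, api3, auth2, db2, mq2, web3.
Nothing further is reachable.

api1, api2, api3, auth2, cache1, cache2, db2, lb1, mq2, web3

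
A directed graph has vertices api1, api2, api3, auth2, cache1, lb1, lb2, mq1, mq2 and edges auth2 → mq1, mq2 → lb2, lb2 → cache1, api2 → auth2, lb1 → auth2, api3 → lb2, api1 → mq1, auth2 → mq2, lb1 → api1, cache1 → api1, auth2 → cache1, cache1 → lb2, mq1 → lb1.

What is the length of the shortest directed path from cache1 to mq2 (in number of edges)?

Distance 0: cache1.
Distance 1: api1, lb2.
Distance 2: mq1.
Distance 3: lb1.
Distance 4: auth2.
Distance 5: mq2 — contains mq2.

5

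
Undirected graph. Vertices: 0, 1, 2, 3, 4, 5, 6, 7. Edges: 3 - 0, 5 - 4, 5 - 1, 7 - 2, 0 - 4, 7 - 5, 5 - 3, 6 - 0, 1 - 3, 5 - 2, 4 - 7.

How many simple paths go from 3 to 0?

3–0
3–1–5–2–7–4–0
3–1–5–4–0
3–1–5–7–4–0
3–5–2–7–4–0
3–5–4–0
3–5–7–4–0

7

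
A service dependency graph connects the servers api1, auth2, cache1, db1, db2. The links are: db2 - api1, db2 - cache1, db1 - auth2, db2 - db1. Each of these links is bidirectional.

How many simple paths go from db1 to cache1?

db1–db2–cache1

1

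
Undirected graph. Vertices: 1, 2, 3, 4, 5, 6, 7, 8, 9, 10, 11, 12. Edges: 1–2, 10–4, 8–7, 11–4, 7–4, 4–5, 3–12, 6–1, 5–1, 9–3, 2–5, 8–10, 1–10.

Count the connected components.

2

From 1: component {1, 2, 4, 5, 6, 7, 8, 10, 11}.
From 3: component {3, 9, 12}.
That's 2 components.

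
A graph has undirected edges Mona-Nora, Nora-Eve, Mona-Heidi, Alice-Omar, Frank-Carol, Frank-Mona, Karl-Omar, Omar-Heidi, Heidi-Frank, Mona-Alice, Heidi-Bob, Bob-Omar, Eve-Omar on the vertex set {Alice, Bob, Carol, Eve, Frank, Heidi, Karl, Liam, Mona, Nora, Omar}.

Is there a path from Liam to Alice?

No

Liam has no edges, so nothing is reachable from it.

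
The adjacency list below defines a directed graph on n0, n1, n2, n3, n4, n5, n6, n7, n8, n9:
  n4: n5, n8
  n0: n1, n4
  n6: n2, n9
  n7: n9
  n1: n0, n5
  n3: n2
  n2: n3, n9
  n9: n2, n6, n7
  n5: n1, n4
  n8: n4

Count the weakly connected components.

From n0: component {n0, n1, n4, n5, n8}.
From n2: component {n2, n3, n6, n7, n9}.
That's 2 components.

2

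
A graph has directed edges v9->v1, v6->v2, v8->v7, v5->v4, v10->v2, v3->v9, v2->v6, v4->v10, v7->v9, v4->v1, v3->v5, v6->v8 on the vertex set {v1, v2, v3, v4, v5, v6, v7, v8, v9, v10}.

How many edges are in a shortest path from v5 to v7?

Distance 0: v5.
Distance 1: v4.
Distance 2: v1, v10.
Distance 3: v2.
Distance 4: v6.
Distance 5: v8.
Distance 6: v7 — contains v7.

6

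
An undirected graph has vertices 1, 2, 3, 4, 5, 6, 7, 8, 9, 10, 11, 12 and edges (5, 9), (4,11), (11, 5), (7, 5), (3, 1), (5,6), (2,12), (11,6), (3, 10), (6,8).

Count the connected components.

3

From 1: component {1, 3, 10}.
From 2: component {2, 12}.
From 4: component {4, 5, 6, 7, 8, 9, 11}.
That's 3 components.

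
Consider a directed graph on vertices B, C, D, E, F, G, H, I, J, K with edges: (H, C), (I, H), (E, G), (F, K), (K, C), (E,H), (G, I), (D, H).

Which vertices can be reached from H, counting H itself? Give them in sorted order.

C, H

Start at H.
Its neighbours: C.
Nothing further is reachable.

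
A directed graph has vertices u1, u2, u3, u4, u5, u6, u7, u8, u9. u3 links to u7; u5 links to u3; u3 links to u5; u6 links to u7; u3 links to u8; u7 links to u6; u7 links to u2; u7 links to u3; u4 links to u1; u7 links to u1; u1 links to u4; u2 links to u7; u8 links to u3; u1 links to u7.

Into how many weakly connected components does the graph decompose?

2

From u1: component {u1, u2, u3, u4, u5, u6, u7, u8}.
From u9: component {u9}.
That's 2 components.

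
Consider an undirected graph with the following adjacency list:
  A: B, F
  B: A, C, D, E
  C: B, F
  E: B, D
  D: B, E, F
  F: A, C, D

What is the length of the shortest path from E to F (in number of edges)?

2

Distance 0: E.
Distance 1: B, D.
Distance 2: A, C, F — contains F.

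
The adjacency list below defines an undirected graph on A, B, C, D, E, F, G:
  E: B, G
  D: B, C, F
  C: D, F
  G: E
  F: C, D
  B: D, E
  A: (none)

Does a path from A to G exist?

No

A has no edges, so nothing is reachable from it.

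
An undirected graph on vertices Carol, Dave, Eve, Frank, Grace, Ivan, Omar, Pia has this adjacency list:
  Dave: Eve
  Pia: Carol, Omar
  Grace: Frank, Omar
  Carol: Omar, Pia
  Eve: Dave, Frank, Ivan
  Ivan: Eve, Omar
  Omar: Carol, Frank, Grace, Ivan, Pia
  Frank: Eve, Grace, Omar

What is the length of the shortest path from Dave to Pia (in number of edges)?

Distance 0: Dave.
Distance 1: Eve.
Distance 2: Frank, Ivan.
Distance 3: Grace, Omar.
Distance 4: Carol, Pia — contains Pia.

4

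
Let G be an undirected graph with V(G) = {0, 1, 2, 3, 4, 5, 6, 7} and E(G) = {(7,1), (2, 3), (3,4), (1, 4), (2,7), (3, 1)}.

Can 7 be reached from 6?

No

6 has no edges, so nothing is reachable from it.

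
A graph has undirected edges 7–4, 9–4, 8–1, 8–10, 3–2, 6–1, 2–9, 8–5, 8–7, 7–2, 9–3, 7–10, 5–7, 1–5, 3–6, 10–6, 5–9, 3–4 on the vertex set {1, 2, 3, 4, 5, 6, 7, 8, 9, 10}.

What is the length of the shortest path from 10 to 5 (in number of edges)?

Distance 0: 10.
Distance 1: 6, 7, 8.
Distance 2: 1, 2, 3, 4, 5 — contains 5.

2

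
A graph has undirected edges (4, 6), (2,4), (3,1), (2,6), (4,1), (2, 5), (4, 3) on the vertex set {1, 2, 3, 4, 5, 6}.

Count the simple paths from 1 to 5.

4

1–3–4–2–5
1–3–4–6–2–5
1–4–2–5
1–4–6–2–5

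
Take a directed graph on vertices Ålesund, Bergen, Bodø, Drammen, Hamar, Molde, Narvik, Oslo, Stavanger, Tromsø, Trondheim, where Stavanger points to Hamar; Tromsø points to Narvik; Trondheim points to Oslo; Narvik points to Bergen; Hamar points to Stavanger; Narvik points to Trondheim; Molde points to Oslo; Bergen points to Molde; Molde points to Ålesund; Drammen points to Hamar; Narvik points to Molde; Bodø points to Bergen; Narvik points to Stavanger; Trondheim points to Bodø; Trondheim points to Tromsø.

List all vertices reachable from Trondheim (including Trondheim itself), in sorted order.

Ålesund, Bergen, Bodø, Hamar, Molde, Narvik, Oslo, Stavanger, Tromsø, Trondheim

Start at Trondheim.
Its neighbours: Bodø, Oslo, Tromsø.
Then their neighbours: Bergen, Narvik.
Then next layer: Molde, Stavanger.
Then next layer: Ålesund, Hamar.
Nothing further is reachable.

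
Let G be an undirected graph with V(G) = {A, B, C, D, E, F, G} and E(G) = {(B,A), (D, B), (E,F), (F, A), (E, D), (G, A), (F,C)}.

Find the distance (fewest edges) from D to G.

3

Distance 0: D.
Distance 1: B, E.
Distance 2: A, F.
Distance 3: C, G — contains G.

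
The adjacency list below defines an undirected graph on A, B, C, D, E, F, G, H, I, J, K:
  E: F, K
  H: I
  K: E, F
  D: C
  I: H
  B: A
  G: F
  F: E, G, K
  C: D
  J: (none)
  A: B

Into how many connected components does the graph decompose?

From A: component {A, B}.
From C: component {C, D}.
From E: component {E, F, G, K}.
From H: component {H, I}.
From J: component {J}.
That's 5 components.

5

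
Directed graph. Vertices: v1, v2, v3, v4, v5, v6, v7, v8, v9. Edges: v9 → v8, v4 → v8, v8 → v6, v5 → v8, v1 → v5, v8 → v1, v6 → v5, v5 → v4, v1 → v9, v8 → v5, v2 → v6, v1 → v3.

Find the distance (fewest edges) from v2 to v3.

5

Distance 0: v2.
Distance 1: v6.
Distance 2: v5.
Distance 3: v4, v8.
Distance 4: v1.
Distance 5: v3, v9 — contains v3.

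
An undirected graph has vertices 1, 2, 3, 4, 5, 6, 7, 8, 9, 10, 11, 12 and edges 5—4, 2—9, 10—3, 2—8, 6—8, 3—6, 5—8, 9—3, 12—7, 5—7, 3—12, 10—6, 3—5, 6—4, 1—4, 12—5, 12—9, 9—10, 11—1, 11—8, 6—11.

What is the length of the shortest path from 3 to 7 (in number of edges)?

2

Distance 0: 3.
Distance 1: 5, 6, 9, 10, 12.
Distance 2: 2, 4, 7, 8, 11 — contains 7.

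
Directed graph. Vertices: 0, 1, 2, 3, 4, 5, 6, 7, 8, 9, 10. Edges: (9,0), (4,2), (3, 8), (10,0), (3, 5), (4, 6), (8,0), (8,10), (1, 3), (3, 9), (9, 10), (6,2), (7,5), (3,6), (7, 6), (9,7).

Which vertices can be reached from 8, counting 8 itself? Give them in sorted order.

Start at 8.
Its neighbours: 0, 10.
Nothing further is reachable.

0, 8, 10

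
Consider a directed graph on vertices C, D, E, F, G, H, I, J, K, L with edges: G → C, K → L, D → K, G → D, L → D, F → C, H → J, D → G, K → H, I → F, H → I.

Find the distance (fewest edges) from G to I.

4

Distance 0: G.
Distance 1: C, D.
Distance 2: K.
Distance 3: H, L.
Distance 4: I, J — contains I.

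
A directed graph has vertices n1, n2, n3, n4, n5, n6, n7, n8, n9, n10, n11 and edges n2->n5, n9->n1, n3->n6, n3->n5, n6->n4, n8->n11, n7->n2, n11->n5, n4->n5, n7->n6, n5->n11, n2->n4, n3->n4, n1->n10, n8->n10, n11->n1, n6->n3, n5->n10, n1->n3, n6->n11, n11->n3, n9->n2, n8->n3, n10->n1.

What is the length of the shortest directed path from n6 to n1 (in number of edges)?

Distance 0: n6.
Distance 1: n3, n4, n11.
Distance 2: n1, n5 — contains n1.

2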